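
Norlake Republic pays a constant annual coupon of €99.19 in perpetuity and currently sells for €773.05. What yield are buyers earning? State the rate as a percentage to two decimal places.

P = C/r ⇒ r = C/P = €99.19/€773.05 = 0.128310

12.83%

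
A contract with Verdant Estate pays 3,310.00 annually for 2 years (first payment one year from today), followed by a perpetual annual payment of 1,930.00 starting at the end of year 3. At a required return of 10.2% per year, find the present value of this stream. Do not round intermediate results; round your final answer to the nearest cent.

PV of 2-year annuity: 3,310.00 × [1 − (1+0.102)^−2] / 0.102 = 5729.24661
Perpetuity value at year 2: 1,930.00 / 0.102 = 18921.56863
PV of perpetuity: 18921.56863 / (1+0.102)^2 = 15580.95051
Total PV = 5729.24661 + 15580.95051 = 21310.19712

21310.20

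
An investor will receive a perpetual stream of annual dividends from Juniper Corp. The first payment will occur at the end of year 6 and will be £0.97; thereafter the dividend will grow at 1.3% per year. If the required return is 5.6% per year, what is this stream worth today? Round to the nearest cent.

£17.18

Value at end of year 5: C₁ / (r − g) = £0.97 / (0.056 − 0.013) = £22.5581
Discount to today: PV = £22.5581 / (1 + 0.056)^5 = £22.5581 / 1.313166 = £17.18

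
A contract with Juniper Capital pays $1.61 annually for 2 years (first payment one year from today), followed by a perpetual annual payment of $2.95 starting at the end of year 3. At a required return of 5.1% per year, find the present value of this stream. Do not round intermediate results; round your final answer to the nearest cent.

$55.36

PV of 2-year annuity: $1.61 × [1 − (1+0.051)^−2] / 0.051 = 2.98941
Perpetuity value at year 2: $2.95 / 0.051 = 57.84314
PV of perpetuity: 57.84314 / (1+0.051)^2 = 52.36564
Total PV = 2.98941 + 52.36564 = 55.35505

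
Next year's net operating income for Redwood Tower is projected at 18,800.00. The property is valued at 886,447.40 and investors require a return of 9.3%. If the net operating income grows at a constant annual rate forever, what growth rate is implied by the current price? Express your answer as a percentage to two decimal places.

P = D₁/(r−g) ⇒ g = r − D₁/P = 0.093 − 18,800.00/886,447.40 = 0.071792

7.18%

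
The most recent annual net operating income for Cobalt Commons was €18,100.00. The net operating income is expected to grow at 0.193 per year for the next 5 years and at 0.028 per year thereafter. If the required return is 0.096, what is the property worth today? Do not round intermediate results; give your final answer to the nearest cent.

€535690.09

D_1 = 21593.30000
D_2 = 25760.80690
D_3 = 30732.64263
D_4 = 36664.04266
D_5 = 43740.20289
Terminal value at year 5: TV = D_5×(1+g_2)/(r−g_2) = 44964.92857/0.068 = 661248.94962
P_0 = D_1/(1+r)^1 + D_2/(1+r)^2 + D_3/(1+r)^3 + D_4/(1+r)^4 + D_5/(1+r)^5 + TV/(1+r)^5
    = 19701.91606 + 21445.60753 + 23343.62207 + 25409.61782 + 27658.46173 + 418130.86265 = 535690.08786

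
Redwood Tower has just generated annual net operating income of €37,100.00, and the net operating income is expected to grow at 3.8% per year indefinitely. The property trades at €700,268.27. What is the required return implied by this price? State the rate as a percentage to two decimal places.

D₁ = €37,100.00 × 1.038 = €38,509.8000
P = D₁/(r − g) ⇒ r = D₁/P + g = €38,509.8000/€700,268.27 + 0.038 = 0.054993 + 0.038 = 0.092993

9.30%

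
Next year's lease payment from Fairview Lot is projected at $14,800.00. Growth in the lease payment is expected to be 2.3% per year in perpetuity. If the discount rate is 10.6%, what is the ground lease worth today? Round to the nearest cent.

Growing perpetuity: P = D₁ / (r − g) = $14,800.0000 / (0.106 − 0.023) = $178,313.25

$178313.25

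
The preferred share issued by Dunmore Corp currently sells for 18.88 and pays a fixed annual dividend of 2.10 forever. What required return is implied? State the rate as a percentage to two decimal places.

P = C/r ⇒ r = C/P = 2.10/18.88 = 0.111229

11.12%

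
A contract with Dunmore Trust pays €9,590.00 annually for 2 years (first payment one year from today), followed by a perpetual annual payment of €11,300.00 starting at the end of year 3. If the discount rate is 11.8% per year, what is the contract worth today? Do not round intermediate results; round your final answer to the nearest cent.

€92865.11

PV of 2-year annuity: €9,590.00 × [1 − (1+0.118)^−2] / 0.118 = 16250.28402
Perpetuity value at year 2: €11,300.00 / 0.118 = 95762.71186
PV of perpetuity: 95762.71186 / (1+0.118)^2 = 76614.82767
Total PV = 16250.28402 + 76614.82767 = 92865.11169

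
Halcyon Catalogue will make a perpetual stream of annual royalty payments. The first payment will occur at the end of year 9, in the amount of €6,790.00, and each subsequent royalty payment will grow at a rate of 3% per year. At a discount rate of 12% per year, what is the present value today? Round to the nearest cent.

Value at end of year 8: C₁ / (r − g) = €6,790.00 / (0.12 − 0.03) = €75,444.4444
Discount to today: PV = €75,444.4444 / (1 + 0.12)^8 = €75,444.4444 / 2.475963 = €30,470.75

€30470.75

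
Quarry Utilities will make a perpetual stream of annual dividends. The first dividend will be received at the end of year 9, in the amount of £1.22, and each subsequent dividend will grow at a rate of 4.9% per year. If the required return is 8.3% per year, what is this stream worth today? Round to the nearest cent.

Value at end of year 8: C₁ / (r − g) = £1.22 / (0.083 − 0.049) = £35.8824
Discount to today: PV = £35.8824 / (1 + 0.083)^8 = £35.8824 / 1.892464 = £18.96

£18.96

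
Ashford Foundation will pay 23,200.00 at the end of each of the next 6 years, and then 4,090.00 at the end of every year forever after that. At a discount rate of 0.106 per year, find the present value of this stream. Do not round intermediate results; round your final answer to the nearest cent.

120370.68

PV of 6-year annuity: 23,200.00 × [1 − (1+0.106)^−6] / 0.106 = 99289.90458
Perpetuity value at year 6: 4,090.00 / 0.106 = 38584.90566
PV of perpetuity: 38584.90566 / (1+0.106)^6 = 21080.78024
Total PV = 99289.90458 + 21080.78024 = 120370.68482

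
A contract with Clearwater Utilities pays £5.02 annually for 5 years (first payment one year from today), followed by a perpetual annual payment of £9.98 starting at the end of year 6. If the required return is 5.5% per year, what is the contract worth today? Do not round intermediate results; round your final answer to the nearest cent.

£160.27

PV of 5-year annuity: £5.02 × [1 − (1+0.055)^−5] / 0.055 = 21.43683
Perpetuity value at year 5: £9.98 / 0.055 = 181.45455
PV of perpetuity: 181.45455 / (1+0.055)^5 = 138.83711
Total PV = 21.43683 + 138.83711 = 160.27393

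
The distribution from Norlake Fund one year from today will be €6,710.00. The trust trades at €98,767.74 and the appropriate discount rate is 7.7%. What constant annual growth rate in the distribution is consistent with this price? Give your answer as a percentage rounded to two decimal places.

0.91%

P = D₁/(r−g) ⇒ g = r − D₁/P = 0.077 − €6,710.00/€98,767.74 = 0.009063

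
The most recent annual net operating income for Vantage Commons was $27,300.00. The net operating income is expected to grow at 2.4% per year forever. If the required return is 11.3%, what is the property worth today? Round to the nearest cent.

D₁ = D₀ × (1 + g) = $27,300.00 × 1.024 = $27,955.2000
Growing perpetuity: P = D₁ / (r − g) = $27,955.2000 / (0.113 − 0.024) = $314,103.37

$314103.37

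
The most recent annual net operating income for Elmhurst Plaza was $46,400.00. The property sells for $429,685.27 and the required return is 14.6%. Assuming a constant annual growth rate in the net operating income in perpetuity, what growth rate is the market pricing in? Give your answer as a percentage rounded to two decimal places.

P = D₀(1+g)/(r−g) ⇒ P(r−g) = D₀(1+g) ⇒ g(P+D₀) = P·r − D₀
g = (P·r − D₀)/(P + D₀) = ($429,685.27×0.146 − $46,400.00) / ($429,685.27 + $46,400.00) = 0.034309

3.43%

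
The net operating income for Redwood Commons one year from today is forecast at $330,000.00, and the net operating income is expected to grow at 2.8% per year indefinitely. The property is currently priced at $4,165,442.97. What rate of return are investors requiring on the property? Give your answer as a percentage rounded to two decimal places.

P = D₁/(r − g) ⇒ r = D₁/P + g = $330,000.0000/$4,165,442.97 + 0.028 = 0.079223 + 0.028 = 0.107223

10.72%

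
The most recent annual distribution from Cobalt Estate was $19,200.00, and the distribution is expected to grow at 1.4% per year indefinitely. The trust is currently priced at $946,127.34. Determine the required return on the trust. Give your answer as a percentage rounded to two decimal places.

D₁ = $19,200.00 × 1.014 = $19,468.8000
P = D₁/(r − g) ⇒ r = D₁/P + g = $19,468.8000/$946,127.34 + 0.014 = 0.020577 + 0.014 = 0.034577

3.46%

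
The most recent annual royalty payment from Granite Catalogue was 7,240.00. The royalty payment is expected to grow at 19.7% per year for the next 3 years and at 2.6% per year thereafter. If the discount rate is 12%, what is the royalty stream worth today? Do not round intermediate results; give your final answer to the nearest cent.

121314.44

D_1 = 8666.28000
D_2 = 10373.53716
D_3 = 12417.12398
Terminal value at year 3: TV = D_3×(1+g_2)/(r−g_2) = 12739.96920/0.094 = 135531.58728
P_0 = D_1/(1+r)^1 + D_2/(1+r)^2 + D_3/(1+r)^3 + TV/(1+r)^3
    = 7737.75000 + 8269.72031 + 8838.26358 + 96468.70678 = 121314.44067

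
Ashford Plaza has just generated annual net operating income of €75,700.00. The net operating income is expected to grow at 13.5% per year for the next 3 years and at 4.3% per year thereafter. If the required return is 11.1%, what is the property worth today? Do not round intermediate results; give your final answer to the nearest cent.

€1475042.47

D_1 = 85919.50000
D_2 = 97518.63250
D_3 = 110683.64789
Terminal value at year 3: TV = D_3×(1+g_2)/(r−g_2) = 115443.04475/0.068 = 1697691.83451
P_0 = D_1/(1+r)^1 + D_2/(1+r)^2 + D_3/(1+r)^3 + TV/(1+r)^3
    = 77335.28353 + 79005.89271 + 80712.59067 + 1237988.70683 = 1475042.47374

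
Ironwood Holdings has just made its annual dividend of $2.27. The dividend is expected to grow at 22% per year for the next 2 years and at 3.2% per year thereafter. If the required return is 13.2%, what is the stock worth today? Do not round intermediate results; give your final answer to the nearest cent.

$32.29

D_1 = 2.76940
D_2 = 3.37867
Terminal value at year 2: TV = D_2×(1+g_2)/(r−g_2) = 3.48679/0.1 = 34.86785
P_0 = D_1/(1+r)^1 + D_2/(1+r)^2 + TV/(1+r)^2
    = 2.44647 + 2.63665 + 27.21024 = 32.29336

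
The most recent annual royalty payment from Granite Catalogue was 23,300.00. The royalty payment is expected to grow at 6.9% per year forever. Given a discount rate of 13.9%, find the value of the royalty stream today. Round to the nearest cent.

D₁ = D₀ × (1 + g) = 23,300.00 × 1.069 = 24,907.7000
Growing perpetuity: P = D₁ / (r − g) = 24,907.7000 / (0.139 − 0.069) = 355,824.29

355824.29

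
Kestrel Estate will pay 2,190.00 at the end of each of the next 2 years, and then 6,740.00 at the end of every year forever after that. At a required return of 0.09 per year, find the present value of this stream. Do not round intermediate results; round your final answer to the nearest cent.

66884.93

PV of 2-year annuity: 2,190.00 × [1 − (1+0.09)^−2] / 0.09 = 3852.45350
Perpetuity value at year 2: 6,740.00 / 0.09 = 74888.88889
PV of perpetuity: 74888.88889 / (1+0.09)^2 = 63032.47950
Total PV = 3852.45350 + 63032.47950 = 66884.93299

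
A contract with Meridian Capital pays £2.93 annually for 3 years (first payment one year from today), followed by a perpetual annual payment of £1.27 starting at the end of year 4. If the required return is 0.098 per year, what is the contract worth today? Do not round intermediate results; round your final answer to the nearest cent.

£17.10

PV of 3-year annuity: £2.93 × [1 − (1+0.098)^−3] / 0.098 = 7.31221
Perpetuity value at year 3: £1.27 / 0.098 = 12.95918
PV of perpetuity: 12.95918 / (1+0.098)^3 = 9.78973
Total PV = 7.31221 + 9.78973 = 17.10194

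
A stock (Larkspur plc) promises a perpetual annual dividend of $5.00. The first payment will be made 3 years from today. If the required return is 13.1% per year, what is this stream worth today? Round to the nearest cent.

Value at end of year 2: C / r = $5.00 / 0.131 = $38.1679
Discount to today: PV = $38.1679 / (1 + 0.131)^2 = $38.1679 / 1.279161 = $29.84

$29.84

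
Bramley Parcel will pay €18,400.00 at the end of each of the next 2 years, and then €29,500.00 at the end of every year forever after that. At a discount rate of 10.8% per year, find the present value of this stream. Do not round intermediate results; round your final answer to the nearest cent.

PV of 2-year annuity: €18,400.00 × [1 − (1+0.108)^−2] / 0.108 = 31594.31245
Perpetuity value at year 2: €29,500.00 / 0.108 = 273148.14815
PV of perpetuity: 273148.14815 / (1+0.108)^2 = 222494.22330
Total PV = 31594.31245 + 222494.22330 = 254088.53575

€254088.54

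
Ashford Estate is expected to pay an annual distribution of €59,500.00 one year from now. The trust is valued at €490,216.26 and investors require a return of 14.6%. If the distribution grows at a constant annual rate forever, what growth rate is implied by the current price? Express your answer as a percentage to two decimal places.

P = D₁/(r−g) ⇒ g = r − D₁/P = 0.146 − €59,500.00/€490,216.26 = 0.024625

2.46%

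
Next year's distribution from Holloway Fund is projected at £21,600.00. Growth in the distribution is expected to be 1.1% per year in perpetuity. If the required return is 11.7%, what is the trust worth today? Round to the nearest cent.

£203773.58

Growing perpetuity: P = D₁ / (r − g) = £21,600.0000 / (0.117 − 0.011) = £203,773.58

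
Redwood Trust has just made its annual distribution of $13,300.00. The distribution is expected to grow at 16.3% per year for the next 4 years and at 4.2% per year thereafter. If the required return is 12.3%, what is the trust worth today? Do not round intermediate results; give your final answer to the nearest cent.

$254913.19

D_1 = 15467.90000
D_2 = 17989.16770
D_3 = 20921.40204
D_4 = 24331.59057
Terminal value at year 4: TV = D_4×(1+g_2)/(r−g_2) = 25353.51737/0.081 = 313006.38729
P_0 = D_1/(1+r)^1 + D_2/(1+r)^2 + D_3/(1+r)^3 + D_4/(1+r)^4 + TV/(1+r)^4
    = 13773.73108 + 14264.33592 + 14772.41557 + 15298.59243 + 196804.11501 = 254913.19001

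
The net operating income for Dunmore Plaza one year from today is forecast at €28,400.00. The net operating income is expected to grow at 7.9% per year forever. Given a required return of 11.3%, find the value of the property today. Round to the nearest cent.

Growing perpetuity: P = D₁ / (r − g) = €28,400.0000 / (0.113 − 0.079) = €835,294.12

€835294.12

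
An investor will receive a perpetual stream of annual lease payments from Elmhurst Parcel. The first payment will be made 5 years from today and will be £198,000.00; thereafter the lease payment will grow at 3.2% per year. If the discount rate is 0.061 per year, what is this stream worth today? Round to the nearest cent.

Value at end of year 4: C₁ / (r − g) = £198,000.00 / (0.061 − 0.032) = £6,827,586.2069
Discount to today: PV = £6,827,586.2069 / (1 + 0.061)^4 = £6,827,586.2069 / 1.267248 = £5,387,727.93

£5387727.93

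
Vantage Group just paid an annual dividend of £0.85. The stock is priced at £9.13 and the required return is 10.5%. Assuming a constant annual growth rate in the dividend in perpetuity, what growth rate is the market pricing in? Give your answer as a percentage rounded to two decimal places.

1.09%

P = D₀(1+g)/(r−g) ⇒ P(r−g) = D₀(1+g) ⇒ g(P+D₀) = P·r − D₀
g = (P·r − D₀)/(P + D₀) = (£9.13×0.105 − £0.85) / (£9.13 + £0.85) = 0.010887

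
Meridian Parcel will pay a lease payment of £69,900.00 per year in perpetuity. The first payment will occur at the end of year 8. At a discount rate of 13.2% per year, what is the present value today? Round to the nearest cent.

£222319.86

Value at end of year 7: C / r = £69,900.00 / 0.132 = £529,545.4545
Discount to today: PV = £529,545.4545 / (1 + 0.132)^7 = £529,545.4545 / 2.381908 = £222,319.86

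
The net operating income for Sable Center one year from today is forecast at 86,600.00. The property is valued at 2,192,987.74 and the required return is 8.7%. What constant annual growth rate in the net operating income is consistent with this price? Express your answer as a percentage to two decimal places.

P = D₁/(r−g) ⇒ g = r − D₁/P = 0.087 − 86,600.00/2,192,987.74 = 0.047510

4.75%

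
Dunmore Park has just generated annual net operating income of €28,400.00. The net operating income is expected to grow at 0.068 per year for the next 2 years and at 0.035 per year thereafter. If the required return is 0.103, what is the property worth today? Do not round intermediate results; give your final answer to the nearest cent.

D_1 = 30331.20000
D_2 = 32393.72160
Terminal value at year 2: TV = D_2×(1+g_2)/(r−g_2) = 33527.50186/0.068 = 493051.49788
P_0 = D_1/(1+r)^1 + D_2/(1+r)^2 + TV/(1+r)^2
    = 27498.82140 + 26626.23867 + 405267.01502 = 459392.07509

€459392.08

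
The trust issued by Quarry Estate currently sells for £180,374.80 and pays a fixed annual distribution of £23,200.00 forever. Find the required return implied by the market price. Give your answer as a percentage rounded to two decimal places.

P = C/r ⇒ r = C/P = £23,200.00/£180,374.80 = 0.128621

12.86%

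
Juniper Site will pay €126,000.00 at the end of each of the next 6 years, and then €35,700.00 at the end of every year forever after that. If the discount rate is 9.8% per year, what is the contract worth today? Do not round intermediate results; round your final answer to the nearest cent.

€759881.53

PV of 6-year annuity: €126,000.00 × [1 − (1+0.098)^−6] / 0.098 = 551994.16517
Perpetuity value at year 6: €35,700.00 / 0.098 = 364285.71429
PV of perpetuity: 364285.71429 / (1+0.098)^6 = 207887.36749
Total PV = 551994.16517 + 207887.36749 = 759881.53266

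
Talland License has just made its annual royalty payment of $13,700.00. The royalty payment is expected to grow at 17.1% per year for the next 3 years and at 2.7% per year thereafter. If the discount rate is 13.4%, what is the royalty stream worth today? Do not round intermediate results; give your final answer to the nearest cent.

D_1 = 16042.70000
D_2 = 18786.00170
D_3 = 21998.40799
Terminal value at year 3: TV = D_3×(1+g_2)/(r−g_2) = 22592.36501/0.107 = 211143.59819
P_0 = D_1/(1+r)^1 + D_2/(1+r)^2 + D_3/(1+r)^3 + TV/(1+r)^3
    = 14147.00176 + 14608.58824 + 15085.23530 + 144790.06218 = 188630.88748

$188630.89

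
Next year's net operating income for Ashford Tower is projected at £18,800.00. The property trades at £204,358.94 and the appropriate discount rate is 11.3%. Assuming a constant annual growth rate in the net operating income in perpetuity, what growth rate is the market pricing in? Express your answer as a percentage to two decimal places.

P = D₁/(r−g) ⇒ g = r − D₁/P = 0.113 − £18,800.00/£204,358.94 = 0.021005

2.10%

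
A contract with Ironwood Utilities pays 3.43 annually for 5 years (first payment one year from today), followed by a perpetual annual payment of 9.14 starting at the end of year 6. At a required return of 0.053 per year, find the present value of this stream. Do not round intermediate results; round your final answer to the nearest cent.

147.94

PV of 5-year annuity: 3.43 × [1 − (1+0.053)^−5] / 0.053 = 14.72776
Perpetuity value at year 5: 9.14 / 0.053 = 172.45283
PV of perpetuity: 172.45283 / (1+0.053)^5 = 133.20744
Total PV = 14.72776 + 133.20744 = 147.93519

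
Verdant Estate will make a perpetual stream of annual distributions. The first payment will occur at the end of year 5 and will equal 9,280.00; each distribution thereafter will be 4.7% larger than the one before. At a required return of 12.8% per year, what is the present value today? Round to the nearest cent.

Value at end of year 4: C₁ / (r − g) = 9,280.00 / (0.128 − 0.047) = 114,567.9012
Discount to today: PV = 114,567.9012 / (1 + 0.128)^4 = 114,567.9012 / 1.618961 = 70,766.31

70766.31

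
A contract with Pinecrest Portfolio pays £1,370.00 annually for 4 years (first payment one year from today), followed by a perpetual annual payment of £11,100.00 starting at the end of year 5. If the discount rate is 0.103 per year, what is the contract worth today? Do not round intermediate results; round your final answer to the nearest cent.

£77123.43

PV of 4-year annuity: £1,370.00 × [1 − (1+0.103)^−4] / 0.103 = 4314.66302
Perpetuity value at year 4: £11,100.00 / 0.103 = 107766.99029
PV of perpetuity: 107766.99029 / (1+0.103)^4 = 72808.77167
Total PV = 4314.66302 + 72808.77167 = 77123.43469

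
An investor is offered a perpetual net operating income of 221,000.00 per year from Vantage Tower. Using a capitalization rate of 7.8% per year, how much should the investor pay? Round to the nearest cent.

2833333.33

Level perpetuity: PV = C / r = 221,000.00 / 0.078 = 2,833,333.33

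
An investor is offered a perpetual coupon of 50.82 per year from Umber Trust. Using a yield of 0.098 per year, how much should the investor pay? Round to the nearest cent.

518.57

Level perpetuity: PV = C / r = 50.82 / 0.098 = 518.57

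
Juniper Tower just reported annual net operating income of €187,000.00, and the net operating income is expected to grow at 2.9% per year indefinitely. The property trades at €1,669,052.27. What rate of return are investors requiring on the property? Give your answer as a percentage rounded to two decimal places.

14.43%

D₁ = €187,000.00 × 1.029 = €192,423.0000
P = D₁/(r − g) ⇒ r = D₁/P + g = €192,423.0000/€1,669,052.27 + 0.029 = 0.115289 + 0.029 = 0.144289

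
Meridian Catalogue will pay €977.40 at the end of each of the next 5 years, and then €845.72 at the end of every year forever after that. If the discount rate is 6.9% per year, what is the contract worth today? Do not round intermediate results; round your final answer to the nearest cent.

PV of 5-year annuity: €977.40 × [1 − (1+0.069)^−5] / 0.069 = 4018.28614
Perpetuity value at year 5: €845.72 / 0.069 = 12256.81159
PV of perpetuity: 12256.81159 / (1+0.069)^5 = 8779.88817
Total PV = 4018.28614 + 8779.88817 = 12798.17431

€12798.17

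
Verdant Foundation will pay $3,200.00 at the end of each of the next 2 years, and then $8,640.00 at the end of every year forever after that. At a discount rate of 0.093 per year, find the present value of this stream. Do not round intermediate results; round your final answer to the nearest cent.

PV of 2-year annuity: $3,200.00 × [1 − (1+0.093)^−2] / 0.093 = 5606.33291
Perpetuity value at year 2: $8,640.00 / 0.093 = 92903.22581
PV of perpetuity: 92903.22581 / (1+0.093)^2 = 77766.12696
Total PV = 5606.33291 + 77766.12696 = 83372.45987

$83372.46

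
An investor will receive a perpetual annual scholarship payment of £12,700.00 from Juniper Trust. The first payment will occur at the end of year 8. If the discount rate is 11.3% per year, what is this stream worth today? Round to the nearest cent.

Value at end of year 7: C / r = £12,700.00 / 0.113 = £112,389.3805
Discount to today: PV = £112,389.3805 / (1 + 0.113)^7 = £112,389.3805 / 2.115759 = £53,120.13

£53120.13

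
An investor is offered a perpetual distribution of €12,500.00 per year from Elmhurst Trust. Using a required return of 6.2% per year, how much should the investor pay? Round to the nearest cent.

€201612.90

Level perpetuity: PV = C / r = €12,500.00 / 0.062 = €201,612.90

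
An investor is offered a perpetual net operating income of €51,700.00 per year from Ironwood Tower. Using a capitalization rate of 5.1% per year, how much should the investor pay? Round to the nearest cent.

Level perpetuity: PV = C / r = €51,700.00 / 0.051 = €1,013,725.49

€1013725.49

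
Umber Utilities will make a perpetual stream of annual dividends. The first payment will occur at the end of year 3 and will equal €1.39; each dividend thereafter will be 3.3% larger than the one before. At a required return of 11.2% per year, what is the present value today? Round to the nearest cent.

Value at end of year 2: C₁ / (r − g) = €1.39 / (0.112 − 0.033) = €17.5949
Discount to today: PV = €17.5949 / (1 + 0.112)^2 = €17.5949 / 1.236544 = €14.23

€14.23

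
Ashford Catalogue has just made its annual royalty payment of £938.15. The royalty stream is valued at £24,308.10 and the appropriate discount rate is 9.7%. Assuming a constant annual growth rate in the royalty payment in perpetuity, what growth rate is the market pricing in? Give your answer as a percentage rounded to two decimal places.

P = D₀(1+g)/(r−g) ⇒ P(r−g) = D₀(1+g) ⇒ g(P+D₀) = P·r − D₀
g = (P·r − D₀)/(P + D₀) = (£24,308.10×0.097 − £938.15) / (£24,308.10 + £938.15) = 0.056236

5.62%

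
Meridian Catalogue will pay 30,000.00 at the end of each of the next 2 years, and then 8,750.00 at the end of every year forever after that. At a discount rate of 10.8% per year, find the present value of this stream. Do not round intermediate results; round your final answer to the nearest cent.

117506.52

PV of 2-year annuity: 30,000.00 × [1 − (1+0.108)^−2] / 0.108 = 51512.46595
Perpetuity value at year 2: 8,750.00 / 0.108 = 81018.51852
PV of perpetuity: 81018.51852 / (1+0.108)^2 = 65994.04928
Total PV = 51512.46595 + 65994.04928 = 117506.51523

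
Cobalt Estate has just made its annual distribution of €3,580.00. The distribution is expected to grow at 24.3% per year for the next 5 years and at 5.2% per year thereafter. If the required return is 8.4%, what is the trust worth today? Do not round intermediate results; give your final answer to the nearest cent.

€260820.02

D_1 = 4449.94000
D_2 = 5531.27542
D_3 = 6875.37535
D_4 = 8546.09156
D_5 = 10622.79180
Terminal value at year 5: TV = D_5×(1+g_2)/(r−g_2) = 11175.17698/0.032 = 349224.28058
P_0 = D_1/(1+r)^1 + D_2/(1+r)^2 + D_3/(1+r)^3 + D_4/(1+r)^4 + D_5/(1+r)^5 + TV/(1+r)^5
    = 4105.11070 + 4707.24410 + 5397.69780 + 6189.42653 + 7097.28522 + 233323.25171 = 260820.01606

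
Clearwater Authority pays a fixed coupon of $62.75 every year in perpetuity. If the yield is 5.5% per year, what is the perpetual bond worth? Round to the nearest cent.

$1140.91

Level perpetuity: PV = C / r = $62.75 / 0.055 = $1,140.91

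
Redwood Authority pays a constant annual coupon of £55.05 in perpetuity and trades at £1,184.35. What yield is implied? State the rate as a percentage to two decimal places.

4.65%

P = C/r ⇒ r = C/P = £55.05/£1,184.35 = 0.046481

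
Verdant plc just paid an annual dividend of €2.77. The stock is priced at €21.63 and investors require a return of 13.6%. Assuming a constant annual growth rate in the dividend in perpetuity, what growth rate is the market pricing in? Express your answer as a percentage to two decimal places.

P = D₀(1+g)/(r−g) ⇒ P(r−g) = D₀(1+g) ⇒ g(P+D₀) = P·r − D₀
g = (P·r − D₀)/(P + D₀) = (€21.63×0.136 − €2.77) / (€21.63 + €2.77) = 0.007036

0.70%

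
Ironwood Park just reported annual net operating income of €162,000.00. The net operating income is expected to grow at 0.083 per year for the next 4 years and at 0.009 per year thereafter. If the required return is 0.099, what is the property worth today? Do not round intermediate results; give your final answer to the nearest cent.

€2337477.21

D_1 = 175446.00000
D_2 = 190008.01800
D_3 = 205778.68349
D_4 = 222858.31422
Terminal value at year 4: TV = D_4×(1+g_2)/(r−g_2) = 224864.03905/0.09 = 2498489.32280
P_0 = D_1/(1+r)^1 + D_2/(1+r)^2 + D_3/(1+r)^3 + D_4/(1+r)^4 + TV/(1+r)^4
    = 159641.49227 + 157317.32131 + 155026.98725 + 152769.99744 + 1712721.41575 = 2337477.21401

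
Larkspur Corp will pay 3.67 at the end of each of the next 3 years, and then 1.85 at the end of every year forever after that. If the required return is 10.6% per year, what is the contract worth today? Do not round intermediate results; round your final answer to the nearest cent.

PV of 3-year annuity: 3.67 × [1 − (1+0.106)^−3] / 0.106 = 9.03120
Perpetuity value at year 3: 1.85 / 0.106 = 17.45283
PV of perpetuity: 17.45283 / (1+0.106)^3 = 12.90032
Total PV = 9.03120 + 12.90032 = 21.93152

21.93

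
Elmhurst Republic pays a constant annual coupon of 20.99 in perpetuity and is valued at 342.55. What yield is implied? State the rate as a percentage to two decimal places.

6.13%

P = C/r ⇒ r = C/P = 20.99/342.55 = 0.061276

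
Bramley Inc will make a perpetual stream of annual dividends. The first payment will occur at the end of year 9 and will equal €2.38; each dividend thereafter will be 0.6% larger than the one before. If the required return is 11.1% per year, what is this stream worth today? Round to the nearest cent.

€9.77

Value at end of year 8: C₁ / (r − g) = €2.38 / (0.111 − 0.006) = €22.6667
Discount to today: PV = €22.6667 / (1 + 0.111)^8 = €22.6667 / 2.321200 = €9.77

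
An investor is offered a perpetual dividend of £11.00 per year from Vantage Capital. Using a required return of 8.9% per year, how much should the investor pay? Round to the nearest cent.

£123.60

Level perpetuity: PV = C / r = £11.00 / 0.089 = £123.60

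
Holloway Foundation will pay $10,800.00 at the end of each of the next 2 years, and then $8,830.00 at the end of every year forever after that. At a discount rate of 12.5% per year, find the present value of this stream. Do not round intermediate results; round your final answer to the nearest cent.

PV of 2-year annuity: $10,800.00 × [1 − (1+0.125)^−2] / 0.125 = 18133.33333
Perpetuity value at year 2: $8,830.00 / 0.125 = 70640.00000
PV of perpetuity: 70640.00000 / (1+0.125)^2 = 55814.32099
Total PV = 18133.33333 + 55814.32099 = 73947.65432

$73947.65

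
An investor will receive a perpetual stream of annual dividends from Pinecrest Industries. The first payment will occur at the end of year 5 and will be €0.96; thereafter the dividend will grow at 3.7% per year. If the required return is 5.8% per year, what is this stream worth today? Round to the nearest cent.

€36.48

Value at end of year 4: C₁ / (r − g) = €0.96 / (0.058 − 0.037) = €45.7143
Discount to today: PV = €45.7143 / (1 + 0.058)^4 = €45.7143 / 1.252976 = €36.48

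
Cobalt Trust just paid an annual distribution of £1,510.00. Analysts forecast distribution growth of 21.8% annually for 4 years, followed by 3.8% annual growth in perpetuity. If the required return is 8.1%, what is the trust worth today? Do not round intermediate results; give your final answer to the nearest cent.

D_1 = 1839.18000
D_2 = 2240.12124
D_3 = 2728.46767
D_4 = 3323.27362
Terminal value at year 4: TV = D_4×(1+g_2)/(r−g_2) = 3449.55802/0.043 = 80222.27954
P_0 = D_1/(1+r)^1 + D_2/(1+r)^2 + D_3/(1+r)^3 + D_4/(1+r)^4 + TV/(1+r)^4
    = 1701.36910 + 1916.99127 + 2159.94021 + 2433.67917 + 58747.88318 = 66959.86294

£66959.86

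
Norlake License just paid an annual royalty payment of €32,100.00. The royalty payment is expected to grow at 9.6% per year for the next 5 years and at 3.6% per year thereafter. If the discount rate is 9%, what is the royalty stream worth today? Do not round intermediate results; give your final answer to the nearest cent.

€796151.92

D_1 = 35181.60000
D_2 = 38559.03360
D_3 = 42260.70083
D_4 = 46317.72810
D_5 = 50764.23000
Terminal value at year 5: TV = D_5×(1+g_2)/(r−g_2) = 52591.74228/0.054 = 973921.15339
P_0 = D_1/(1+r)^1 + D_2/(1+r)^2 + D_3/(1+r)^3 + D_4/(1+r)^4 + D_5/(1+r)^5 + TV/(1+r)^5
    = 32276.69725 + 32454.36714 + 32633.01503 + 32812.64631 + 32993.26638 + 632981.92537 = 796151.91748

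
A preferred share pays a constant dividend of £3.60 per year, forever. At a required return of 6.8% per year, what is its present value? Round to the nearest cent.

£52.94

Level perpetuity: PV = C / r = £3.60 / 0.068 = £52.94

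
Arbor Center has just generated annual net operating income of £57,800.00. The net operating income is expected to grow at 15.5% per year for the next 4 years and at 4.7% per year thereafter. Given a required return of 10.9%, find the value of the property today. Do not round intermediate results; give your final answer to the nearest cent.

D_1 = 66759.00000
D_2 = 77106.64500
D_3 = 89058.17498
D_4 = 102862.19210
Terminal value at year 4: TV = D_4×(1+g_2)/(r−g_2) = 107696.71512/0.062 = 1737043.79233
P_0 = D_1/(1+r)^1 + D_2/(1+r)^2 + D_3/(1+r)^3 + D_4/(1+r)^4 + TV/(1+r)^4
    = 60197.47520 + 62694.39482 + 65294.88370 + 68003.23776 + 1148377.25694 = 1404567.24842

£1404567.25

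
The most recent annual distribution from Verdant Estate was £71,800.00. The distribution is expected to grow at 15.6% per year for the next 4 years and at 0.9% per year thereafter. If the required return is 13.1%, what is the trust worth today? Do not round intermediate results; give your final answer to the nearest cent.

D_1 = 83000.80000
D_2 = 95948.92480
D_3 = 110916.95707
D_4 = 128220.00237
Terminal value at year 4: TV = D_4×(1+g_2)/(r−g_2) = 129373.98239/0.122 = 1060442.47863
P_0 = D_1/(1+r)^1 + D_2/(1+r)^2 + D_3/(1+r)^3 + D_4/(1+r)^4 + TV/(1+r)^4
    = 73387.09107 + 75009.26373 + 76667.29343 + 78361.97277 + 648092.05350 = 951517.67451

£951517.67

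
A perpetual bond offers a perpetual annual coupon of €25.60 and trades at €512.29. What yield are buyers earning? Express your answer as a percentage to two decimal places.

5.00%

P = C/r ⇒ r = C/P = €25.60/€512.29 = 0.049972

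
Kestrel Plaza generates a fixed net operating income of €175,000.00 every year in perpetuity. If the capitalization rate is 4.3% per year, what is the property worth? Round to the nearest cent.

Level perpetuity: PV = C / r = €175,000.00 / 0.043 = €4,069,767.44

€4069767.44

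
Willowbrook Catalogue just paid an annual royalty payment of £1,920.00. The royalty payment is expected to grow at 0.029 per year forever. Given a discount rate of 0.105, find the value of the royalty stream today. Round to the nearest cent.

£25995.79

D₁ = D₀ × (1 + g) = £1,920.00 × 1.029 = £1,975.6800
Growing perpetuity: P = D₁ / (r − g) = £1,975.6800 / (0.105 − 0.029) = £25,995.79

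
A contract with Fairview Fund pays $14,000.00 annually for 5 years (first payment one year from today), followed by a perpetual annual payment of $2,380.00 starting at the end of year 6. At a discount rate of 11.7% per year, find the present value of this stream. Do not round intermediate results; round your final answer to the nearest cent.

PV of 5-year annuity: $14,000.00 × [1 − (1+0.117)^−5] / 0.117 = 50844.19805
Perpetuity value at year 5: $2,380.00 / 0.117 = 20341.88034
PV of perpetuity: 20341.88034 / (1+0.117)^5 = 11698.36667
Total PV = 50844.19805 + 11698.36667 = 62542.56473

$62542.56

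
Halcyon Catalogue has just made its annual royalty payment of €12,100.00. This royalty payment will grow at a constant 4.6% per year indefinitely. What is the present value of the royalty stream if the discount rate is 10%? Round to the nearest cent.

D₁ = D₀ × (1 + g) = €12,100.00 × 1.046 = €12,656.6000
Growing perpetuity: P = D₁ / (r − g) = €12,656.6000 / (0.1 − 0.046) = €234,381.48

€234381.48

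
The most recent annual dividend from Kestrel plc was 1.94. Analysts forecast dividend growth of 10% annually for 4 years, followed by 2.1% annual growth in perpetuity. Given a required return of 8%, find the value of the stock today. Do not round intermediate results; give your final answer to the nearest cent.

D_1 = 2.13400
D_2 = 2.34740
D_3 = 2.58214
D_4 = 2.84035
Terminal value at year 4: TV = D_4×(1+g_2)/(r−g_2) = 2.90000/0.059 = 49.15257
P_0 = D_1/(1+r)^1 + D_2/(1+r)^2 + D_3/(1+r)^3 + D_4/(1+r)^4 + TV/(1+r)^4
    = 1.97593 + 2.01252 + 2.04979 + 2.08774 + 36.12860 = 44.25458

44.25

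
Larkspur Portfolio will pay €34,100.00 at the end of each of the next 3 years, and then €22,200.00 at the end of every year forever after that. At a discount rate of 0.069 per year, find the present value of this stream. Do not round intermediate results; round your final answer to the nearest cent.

€353025.64

PV of 3-year annuity: €34,100.00 × [1 − (1+0.069)^−3] / 0.069 = 89652.92918
Perpetuity value at year 3: €22,200.00 / 0.069 = 321739.13043
PV of perpetuity: 321739.13043 / (1+0.069)^3 = 263372.70733
Total PV = 89652.92918 + 263372.70733 = 353025.63651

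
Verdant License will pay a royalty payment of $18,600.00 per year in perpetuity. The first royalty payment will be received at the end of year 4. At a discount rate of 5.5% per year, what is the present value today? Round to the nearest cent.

Value at end of year 3: C / r = $18,600.00 / 0.055 = $338,181.8182
Discount to today: PV = $338,181.8182 / (1 + 0.055)^3 = $338,181.8182 / 1.174241 = $288,000.26

$288000.26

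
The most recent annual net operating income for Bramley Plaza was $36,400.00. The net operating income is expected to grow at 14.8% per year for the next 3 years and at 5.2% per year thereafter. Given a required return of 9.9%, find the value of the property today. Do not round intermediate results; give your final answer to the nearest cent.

$1047879.80

D_1 = 41787.20000
D_2 = 47971.70560
D_3 = 55071.51803
Terminal value at year 3: TV = D_3×(1+g_2)/(r−g_2) = 57935.23697/0.047 = 1232664.61630
P_0 = D_1/(1+r)^1 + D_2/(1+r)^2 + D_3/(1+r)^3 + TV/(1+r)^3
    = 38022.92994 + 39718.21981 + 41489.09585 + 928649.54963 = 1047879.79522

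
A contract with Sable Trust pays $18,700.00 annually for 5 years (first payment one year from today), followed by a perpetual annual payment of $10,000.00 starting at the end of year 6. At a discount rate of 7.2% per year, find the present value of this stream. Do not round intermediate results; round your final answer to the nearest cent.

$174370.39

PV of 5-year annuity: $18,700.00 × [1 − (1+0.072)^−5] / 0.072 = 76264.84375
Perpetuity value at year 5: $10,000.00 / 0.072 = 138888.88889
PV of perpetuity: 138888.88889 / (1+0.072)^5 = 98105.54998
Total PV = 76264.84375 + 98105.54998 = 174370.39374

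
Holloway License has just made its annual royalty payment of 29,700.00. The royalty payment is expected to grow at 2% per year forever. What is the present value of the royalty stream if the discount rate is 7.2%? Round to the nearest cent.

D₁ = D₀ × (1 + g) = 29,700.00 × 1.02 = 30,294.0000
Growing perpetuity: P = D₁ / (r − g) = 30,294.0000 / (0.072 − 0.02) = 582,576.92

582576.92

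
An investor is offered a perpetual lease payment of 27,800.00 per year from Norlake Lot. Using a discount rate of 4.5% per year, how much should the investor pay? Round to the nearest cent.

617777.78

Level perpetuity: PV = C / r = 27,800.00 / 0.045 = 617,777.78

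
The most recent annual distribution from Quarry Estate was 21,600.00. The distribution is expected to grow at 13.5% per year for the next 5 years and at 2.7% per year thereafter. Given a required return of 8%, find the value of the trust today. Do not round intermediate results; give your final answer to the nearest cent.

D_1 = 24516.00000
D_2 = 27825.66000
D_3 = 31582.12410
D_4 = 35845.71085
D_5 = 40684.88182
Terminal value at year 5: TV = D_5×(1+g_2)/(r−g_2) = 41783.37363/0.053 = 788365.54015
P_0 = D_1/(1+r)^1 + D_2/(1+r)^2 + D_3/(1+r)^3 + D_4/(1+r)^4 + D_5/(1+r)^5 + TV/(1+r)^5
    = 22700.00000 + 23856.01852 + 25070.90835 + 26347.66757 + 27689.44694 + 536548.33974 = 662212.38113

662212.38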